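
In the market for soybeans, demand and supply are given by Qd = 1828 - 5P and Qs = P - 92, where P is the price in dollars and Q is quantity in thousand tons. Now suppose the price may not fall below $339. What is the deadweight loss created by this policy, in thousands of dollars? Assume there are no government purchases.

Without the control the market clears where 1828 - 5P = P - 92, i.e. P* = 320 and Q* = 228.
Since 339 > 320, the floor is binding.
At P = 339: Qd = 1828 - 5·339 = 133 and Qs = 339 - 92 = 247.
Quantity traded falls to 133. At Q = 133 the demand price is (1828 - 133)/5 = 339 and the supply price is 92 + 133 = 225.
Deadweight loss = ½ · (339 - 225) · (228 - 133) = ½ · 114 · 95 = 5415.

5415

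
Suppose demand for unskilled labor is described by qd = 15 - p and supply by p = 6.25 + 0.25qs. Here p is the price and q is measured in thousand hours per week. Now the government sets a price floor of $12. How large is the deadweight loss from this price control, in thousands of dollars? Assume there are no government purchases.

10

Rearranging supply gives qs = 4p - 25. Setting quantity demanded equal to quantity supplied, 15 - p = 4p - 25, gives p* = 8 and q* = 7.
Since 12 > 8, the floor is binding.
At p = 12: qd = 15 - 12 = 3 and qs = 4·12 - 25 = 23.
Quantity traded falls to 3. At q = 3 the demand price is 15 - 3 = 12 and the supply price is (25 + 3)/4 = 7.
Deadweight loss = ½ · (12 - 7) · (7 - 3) = ½ · 5 · 4 = 10.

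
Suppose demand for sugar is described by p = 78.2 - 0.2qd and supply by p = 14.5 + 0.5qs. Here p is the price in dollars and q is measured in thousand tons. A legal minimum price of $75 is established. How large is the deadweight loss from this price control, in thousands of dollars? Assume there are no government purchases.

1968.75

Rearranging demand gives qd = 391 - 5p; rearranging supply gives qs = 2p - 29. Setting quantity demanded equal to quantity supplied, 391 - 5p = 2p - 29, gives p* = 60 and q* = 91.
The floor of 75 is above the equilibrium price 60, so it binds.
At p = 75: qd = 391 - 5·75 = 16 and qs = 2·75 - 29 = 121.
Quantity traded falls to 16. At q = 16 the demand price is (391 - 16)/5 = 75 and the supply price is (29 + 16)/2 = 22.5.
Deadweight loss = ½ · (75 - 22.5) · (91 - 16) = ½ · 52.5 · 75 = 1968.75.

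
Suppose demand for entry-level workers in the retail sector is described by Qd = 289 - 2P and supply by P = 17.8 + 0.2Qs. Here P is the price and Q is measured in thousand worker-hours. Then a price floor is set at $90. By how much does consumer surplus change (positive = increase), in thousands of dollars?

-5220

Rearranging supply gives Qs = 5P - 89. Without the control the market clears where 289 - 2P = 5P - 89, i.e. P* = 54 and Q* = 181.
Because the floor (90) lies above the market-clearing price, it is binding.
At P = 90: Qd = 289 - 2·90 = 109 and Qs = 5·90 - 89 = 361.
Consumer surplus without the control is ½ · (144.5 - 54) · 181 = 8190.25.
With the floor, consumers buy 109 units at 90, so CS = ½ · (144.5 - 90) · 109 = 2970.25.
Change in consumer surplus = 2970.25 - 8190.25 = -5220.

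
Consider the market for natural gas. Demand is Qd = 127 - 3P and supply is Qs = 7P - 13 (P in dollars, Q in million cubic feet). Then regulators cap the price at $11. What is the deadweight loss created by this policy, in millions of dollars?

105

Setting quantity demanded equal to quantity supplied, 127 - 3P = 7P - 13, gives P* = 14 and Q* = 85.
Since 11 < 14, the ceiling is binding.
At P = 11: Qd = 127 - 3·11 = 94 and Qs = 7·11 - 13 = 64.
Quantity traded falls to 64. At Q = 64 the demand price is (127 - 64)/3 = 21 and the supply price is (13 + 64)/7 = 11.
Deadweight loss = ½ · (21 - 11) · (85 - 64) = ½ · 10 · 21 = 105.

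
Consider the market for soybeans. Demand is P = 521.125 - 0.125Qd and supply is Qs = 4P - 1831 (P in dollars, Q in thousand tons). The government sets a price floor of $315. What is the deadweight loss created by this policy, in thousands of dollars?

Rearranging demand gives Qd = 4169 - 8P. In a free market, 4169 - 8P = 4P - 1831 gives the equilibrium P* = 500, Q* = 169.
Since 315 is below P* = 500, the floor does not bind and the free-market outcome prevails.
Since the control does not bind, no trades are prevented and deadweight loss is zero.

0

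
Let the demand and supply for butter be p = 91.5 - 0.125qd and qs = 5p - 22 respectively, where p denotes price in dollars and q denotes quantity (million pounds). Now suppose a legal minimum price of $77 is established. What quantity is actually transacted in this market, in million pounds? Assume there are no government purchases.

Rearranging demand gives qd = 732 - 8p. Without the control the market clears where 732 - 8p = 5p - 22, i.e. p* = 58 and q* = 268.
Because the floor (77) lies above the market-clearing price, it is binding.
At p = 77: qd = 732 - 8·77 = 116 and qs = 5·77 - 22 = 363.
The quantity actually transacted is the short side, demand: 116.

116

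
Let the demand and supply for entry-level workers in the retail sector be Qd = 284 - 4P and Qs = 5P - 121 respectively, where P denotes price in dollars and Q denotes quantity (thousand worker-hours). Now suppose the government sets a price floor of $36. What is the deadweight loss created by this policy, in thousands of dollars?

Equilibrium: 284 - 4P = 5P - 121, so 405 = 9P and P* = 45, Q* = 104.
Since 36 is below P* = 45, the floor does not bind and the free-market outcome prevails.
Since the control does not bind, no trades are prevented and deadweight loss is zero.

0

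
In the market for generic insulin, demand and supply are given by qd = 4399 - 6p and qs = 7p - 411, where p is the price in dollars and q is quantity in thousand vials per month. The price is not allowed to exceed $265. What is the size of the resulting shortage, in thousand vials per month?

Setting quantity demanded equal to quantity supplied, 4399 - 6p = 7p - 411, gives p* = 370 and q* = 2179.
Since 265 < 370, the ceiling is binding.
At p = 265: qd = 4399 - 6·265 = 2809 and qs = 7·265 - 411 = 1444.
Shortage = qd - qs = 2809 - 1444 = 1365.

1365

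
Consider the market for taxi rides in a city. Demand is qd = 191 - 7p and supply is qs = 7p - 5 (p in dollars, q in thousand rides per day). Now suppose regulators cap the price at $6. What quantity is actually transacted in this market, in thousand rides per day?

Without the control the market clears where 191 - 7p = 7p - 5, i.e. p* = 14 and q* = 93.
Because the ceiling (6) lies below the market-clearing price, it is binding.
At p = 6: qd = 191 - 7·6 = 149 and qs = 7·6 - 5 = 37.
The quantity actually transacted is the short side, supply: 37.

37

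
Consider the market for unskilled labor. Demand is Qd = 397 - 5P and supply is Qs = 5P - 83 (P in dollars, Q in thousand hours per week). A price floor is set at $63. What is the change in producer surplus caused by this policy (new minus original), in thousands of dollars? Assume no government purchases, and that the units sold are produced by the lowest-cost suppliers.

667.5

In a free market, 397 - 5P = 5P - 83 gives the equilibrium P* = 48, Q* = 157.
The floor of 63 is above the equilibrium price 48, so it binds.
At P = 63: Qd = 397 - 5·63 = 82 and Qs = 5·63 - 83 = 232.
Producer surplus without the control is ½ · (48 - 16.6) · 157 = 2464.9.
With the floor, 82 units are sold at 63. The supply price at Q = 82 is 33, so PS = ½ · [(63 - 16.6) + (63 - 33)] · 82 = 3132.4.
Change in producer surplus = 3132.4 - 2464.9 = 667.5.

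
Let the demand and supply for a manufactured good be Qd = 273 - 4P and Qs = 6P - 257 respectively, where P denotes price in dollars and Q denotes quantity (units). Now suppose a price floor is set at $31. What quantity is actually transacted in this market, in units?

Equilibrium: 273 - 4P = 6P - 257, so 530 = 10P and P* = 53, Q* = 61.
The floor of 31 is below the equilibrium price 53, so it is not binding; the market clears at P* = 53, Q* = 61.

61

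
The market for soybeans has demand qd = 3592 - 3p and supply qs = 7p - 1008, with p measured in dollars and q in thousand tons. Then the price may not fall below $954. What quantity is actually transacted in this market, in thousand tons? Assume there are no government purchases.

730

Without the control the market clears where 3592 - 3p = 7p - 1008, i.e. p* = 460 and q* = 2212.
Because the floor (954) lies above the market-clearing price, it is binding.
At p = 954: qd = 3592 - 3·954 = 730 and qs = 7·954 - 1008 = 5670.
The quantity actually transacted is the short side, demand: 730.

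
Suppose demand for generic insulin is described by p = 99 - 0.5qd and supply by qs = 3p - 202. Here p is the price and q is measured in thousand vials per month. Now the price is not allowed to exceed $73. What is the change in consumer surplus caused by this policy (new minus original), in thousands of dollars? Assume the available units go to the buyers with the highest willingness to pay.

Rearranging demand gives qd = 198 - 2p. Setting quantity demanded equal to quantity supplied, 198 - 2p = 3p - 202, gives p* = 80 and q* = 38.
The ceiling of 73 is below the equilibrium price 80, so it binds.
At p = 73: qd = 198 - 2·73 = 52 and qs = 3·73 - 202 = 17.
Consumer surplus without the control is ½ · (99 - 80) · 38 = 361.
With the ceiling, 17 units are sold at 73 (assume they go to the highest-value buyers). The demand price at q = 17 is 90.5, so CS = ½ · [(99 - 73) + (90.5 - 73)] · 17 = 369.75.
Change in consumer surplus = 369.75 - 361 = 8.75.

8.75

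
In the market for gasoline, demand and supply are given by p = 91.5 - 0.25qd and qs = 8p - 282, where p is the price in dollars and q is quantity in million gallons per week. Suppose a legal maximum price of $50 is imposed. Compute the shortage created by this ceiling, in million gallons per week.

Rearranging demand gives qd = 366 - 4p. In a free market, 366 - 4p = 8p - 282 gives the equilibrium p* = 54, q* = 150.
Because the ceiling (50) lies below the market-clearing price, it is binding.
At p = 50: qd = 366 - 4·50 = 166 and qs = 8·50 - 282 = 118.
Shortage = qd - qs = 166 - 118 = 48.

48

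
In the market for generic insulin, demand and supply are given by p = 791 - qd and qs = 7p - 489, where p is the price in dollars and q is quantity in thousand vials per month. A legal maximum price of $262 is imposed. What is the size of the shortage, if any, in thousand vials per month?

0

Rearranging demand gives qd = 791 - p. Without the control the market clears where 791 - p = 7p - 489, i.e. p* = 160 and q* = 631.
The ceiling of 262 is above the equilibrium price 160, so it is not binding; the market clears at p* = 160, q* = 631.
Since the control does not bind, there is no shortage.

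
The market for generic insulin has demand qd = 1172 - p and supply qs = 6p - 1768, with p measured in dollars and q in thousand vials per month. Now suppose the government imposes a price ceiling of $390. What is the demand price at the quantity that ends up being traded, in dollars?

600

In a free market, 1172 - p = 6p - 1768 gives the equilibrium p* = 420, q* = 752.
Because the ceiling (390) lies below the market-clearing price, it is binding.
At p = 390: qd = 1172 - 390 = 782 and qs = 6·390 - 1768 = 572.
Only 572 units reach the market. On the demand curve, the marginal buyer's willingness to pay at q = 572 is (1172 - 572) = 600.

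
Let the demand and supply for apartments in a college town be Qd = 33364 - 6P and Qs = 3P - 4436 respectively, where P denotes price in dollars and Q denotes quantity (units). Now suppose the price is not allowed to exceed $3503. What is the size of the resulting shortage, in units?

6273

Without the control the market clears where 33364 - 6P = 3P - 4436, i.e. P* = 4200 and Q* = 8164.
Since 3503 < 4200, the ceiling is binding.
At P = 3503: Qd = 33364 - 6·3503 = 12346 and Qs = 3·3503 - 4436 = 6073.
Shortage = Qd - Qs = 12346 - 6073 = 6273.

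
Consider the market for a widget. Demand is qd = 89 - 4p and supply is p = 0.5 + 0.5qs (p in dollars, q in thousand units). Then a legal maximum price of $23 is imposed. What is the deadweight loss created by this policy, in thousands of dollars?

0

Rearranging supply gives qs = 2p - 1. Setting quantity demanded equal to quantity supplied, 89 - 4p = 2p - 1, gives p* = 15 and q* = 29.
The ceiling of 23 is above the equilibrium price 15, so it is not binding; the market clears at p* = 15, q* = 29.
Since the control does not bind, no trades are prevented and deadweight loss is zero.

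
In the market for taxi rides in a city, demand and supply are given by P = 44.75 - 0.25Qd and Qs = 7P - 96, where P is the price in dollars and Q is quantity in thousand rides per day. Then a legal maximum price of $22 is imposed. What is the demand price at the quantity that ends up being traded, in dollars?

Rearranging demand gives Qd = 179 - 4P. Without the control the market clears where 179 - 4P = 7P - 96, i.e. P* = 25 and Q* = 79.
Since 22 < 25, the ceiling is binding.
At P = 22: Qd = 179 - 4·22 = 91 and Qs = 7·22 - 96 = 58.
Only 58 units reach the market. On the demand curve, the marginal buyer's willingness to pay at Q = 58 is (179 - 58)/4 = 30.25.

30.25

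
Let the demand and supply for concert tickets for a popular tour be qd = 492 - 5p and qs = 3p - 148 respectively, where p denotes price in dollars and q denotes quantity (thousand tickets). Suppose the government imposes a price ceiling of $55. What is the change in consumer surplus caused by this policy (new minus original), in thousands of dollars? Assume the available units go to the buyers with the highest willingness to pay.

In a free market, 492 - 5p = 3p - 148 gives the equilibrium p* = 80, q* = 92.
Because the ceiling (55) lies below the market-clearing price, it is binding.
At p = 55: qd = 492 - 5·55 = 217 and qs = 3·55 - 148 = 17.
Consumer surplus without the control is ½ · (98.4 - 80) · 92 = 846.4.
With the ceiling, 17 units are sold at 55 (assume they go to the highest-value buyers). The demand price at q = 17 is 95, so CS = ½ · [(98.4 - 55) + (95 - 55)] · 17 = 708.9.
Change in consumer surplus = 708.9 - 846.4 = -137.5.

-137.5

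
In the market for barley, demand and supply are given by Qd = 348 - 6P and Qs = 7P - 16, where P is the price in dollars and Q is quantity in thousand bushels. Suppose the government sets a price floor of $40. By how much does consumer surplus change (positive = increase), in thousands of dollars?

-1728

In a free market, 348 - 6P = 7P - 16 gives the equilibrium P* = 28, Q* = 180.
Since 40 > 28, the floor is binding.
At P = 40: Qd = 348 - 6·40 = 108 and Qs = 7·40 - 16 = 264.
Consumer surplus without the control is ½ · (58 - 28) · 180 = 2700.
With the floor, consumers buy 108 units at 40, so CS = ½ · (58 - 40) · 108 = 972.
Change in consumer surplus = 972 - 2700 = -1728.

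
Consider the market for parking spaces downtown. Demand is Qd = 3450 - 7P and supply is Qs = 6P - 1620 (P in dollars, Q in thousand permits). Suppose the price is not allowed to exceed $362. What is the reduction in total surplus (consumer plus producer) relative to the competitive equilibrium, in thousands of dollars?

4368

Setting quantity demanded equal to quantity supplied, 3450 - 7P = 6P - 1620, gives P* = 390 and Q* = 720.
Because the ceiling (362) lies below the market-clearing price, it is binding.
At P = 362: Qd = 3450 - 7·362 = 916 and Qs = 6·362 - 1620 = 552.
Quantity traded falls to 552. At Q = 552 the demand price is (3450 - 552)/7 = 414 and the supply price is (1620 + 552)/6 = 362.
Deadweight loss = ½ · (414 - 362) · (720 - 552) = ½ · 52 · 168 = 4368.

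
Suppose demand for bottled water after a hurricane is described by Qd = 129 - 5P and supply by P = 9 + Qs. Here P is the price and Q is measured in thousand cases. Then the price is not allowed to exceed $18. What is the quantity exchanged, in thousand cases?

Rearranging supply gives Qs = P - 9. In a free market, 129 - 5P = P - 9 gives the equilibrium P* = 23, Q* = 14.
Because the ceiling (18) lies below the market-clearing price, it is binding.
At P = 18: Qd = 129 - 5·18 = 39 and Qs = 18 - 9 = 9.
The quantity actually transacted is the short side, supply: 9.

9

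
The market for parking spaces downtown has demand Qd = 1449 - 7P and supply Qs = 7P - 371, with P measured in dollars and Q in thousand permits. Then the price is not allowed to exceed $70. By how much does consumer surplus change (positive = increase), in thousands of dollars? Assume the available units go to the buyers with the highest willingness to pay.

In a free market, 1449 - 7P = 7P - 371 gives the equilibrium P* = 130, Q* = 539.
The ceiling of 70 is below the equilibrium price 130, so it binds.
At P = 70: Qd = 1449 - 7·70 = 959 and Qs = 7·70 - 371 = 119.
Consumer surplus without the control is ½ · (207 - 130) · 539 = 20751.5.
With the ceiling, 119 units are sold at 70 (assume they go to the highest-value buyers). The demand price at Q = 119 is 190, so CS = ½ · [(207 - 70) + (190 - 70)] · 119 = 15291.5.
Change in consumer surplus = 15291.5 - 20751.5 = -5460.

-5460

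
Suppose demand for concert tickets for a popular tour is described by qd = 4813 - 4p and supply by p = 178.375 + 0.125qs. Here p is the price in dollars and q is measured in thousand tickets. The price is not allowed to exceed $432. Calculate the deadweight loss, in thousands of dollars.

Rearranging supply gives qs = 8p - 1427. Setting quantity demanded equal to quantity supplied, 4813 - 4p = 8p - 1427, gives p* = 520 and q* = 2733.
Since 432 < 520, the ceiling is binding.
At p = 432: qd = 4813 - 4·432 = 3085 and qs = 8·432 - 1427 = 2029.
Quantity traded falls to 2029. At q = 2029 the demand price is (4813 - 2029)/4 = 696 and the supply price is (1427 + 2029)/8 = 432.
Deadweight loss = ½ · (696 - 432) · (2733 - 2029) = ½ · 264 · 704 = 92928.

92928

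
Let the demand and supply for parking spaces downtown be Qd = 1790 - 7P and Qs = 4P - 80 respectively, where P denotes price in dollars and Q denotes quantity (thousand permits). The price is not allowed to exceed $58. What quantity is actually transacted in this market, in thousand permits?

Equilibrium: 1790 - 7P = 4P - 80, so 1870 = 11P and P* = 170, Q* = 600.
Since 58 < 170, the ceiling is binding.
At P = 58: Qd = 1790 - 7·58 = 1384 and Qs = 4·58 - 80 = 152.
The quantity actually transacted is the short side, supply: 152.

152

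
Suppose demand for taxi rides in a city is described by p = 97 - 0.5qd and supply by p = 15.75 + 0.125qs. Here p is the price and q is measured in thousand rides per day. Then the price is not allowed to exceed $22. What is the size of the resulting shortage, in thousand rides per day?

100

Rearranging demand gives qd = 194 - 2p; rearranging supply gives qs = 8p - 126. Equilibrium: 194 - 2p = 8p - 126, so 320 = 10p and p* = 32, q* = 130.
Since 22 < 32, the ceiling is binding.
At p = 22: qd = 194 - 2·22 = 150 and qs = 8·22 - 126 = 50.
Shortage = qd - qs = 150 - 50 = 100.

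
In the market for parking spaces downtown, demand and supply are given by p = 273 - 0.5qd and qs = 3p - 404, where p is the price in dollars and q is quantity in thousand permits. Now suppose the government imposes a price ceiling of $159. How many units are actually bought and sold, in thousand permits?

Rearranging demand gives qd = 546 - 2p. Setting quantity demanded equal to quantity supplied, 546 - 2p = 3p - 404, gives p* = 190 and q* = 166.
Since 159 < 190, the ceiling is binding.
At p = 159: qd = 546 - 2·159 = 228 and qs = 3·159 - 404 = 73.
The quantity actually transacted is the short side, supply: 73.

73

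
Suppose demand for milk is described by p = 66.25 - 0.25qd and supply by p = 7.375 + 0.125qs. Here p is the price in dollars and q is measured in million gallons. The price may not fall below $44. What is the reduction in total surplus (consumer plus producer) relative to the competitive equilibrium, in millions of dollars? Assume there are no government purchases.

Rearranging demand gives qd = 265 - 4p; rearranging supply gives qs = 8p - 59. Without the control the market clears where 265 - 4p = 8p - 59, i.e. p* = 27 and q* = 157.
The floor of 44 is above the equilibrium price 27, so it binds.
At p = 44: qd = 265 - 4·44 = 89 and qs = 8·44 - 59 = 293.
Quantity traded falls to 89. At q = 89 the demand price is (265 - 89)/4 = 44 and the supply price is (59 + 89)/8 = 18.5.
Deadweight loss = ½ · (44 - 18.5) · (157 - 89) = ½ · 25.5 · 68 = 867.

867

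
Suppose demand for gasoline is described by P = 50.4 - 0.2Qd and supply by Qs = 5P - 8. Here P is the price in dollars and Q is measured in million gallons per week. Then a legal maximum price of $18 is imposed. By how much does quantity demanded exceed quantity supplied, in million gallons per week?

Rearranging demand gives Qd = 252 - 5P. Setting quantity demanded equal to quantity supplied, 252 - 5P = 5P - 8, gives P* = 26 and Q* = 122.
The ceiling of 18 is below the equilibrium price 26, so it binds.
At P = 18: Qd = 252 - 5·18 = 162 and Qs = 5·18 - 8 = 82.
Shortage = Qd - Qs = 162 - 82 = 80.

80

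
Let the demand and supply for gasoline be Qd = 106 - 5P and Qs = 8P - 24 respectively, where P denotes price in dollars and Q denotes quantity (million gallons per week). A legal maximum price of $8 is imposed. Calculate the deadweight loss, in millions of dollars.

In a free market, 106 - 5P = 8P - 24 gives the equilibrium P* = 10, Q* = 56.
The ceiling of 8 is below the equilibrium price 10, so it binds.
At P = 8: Qd = 106 - 5·8 = 66 and Qs = 8·8 - 24 = 40.
Quantity traded falls to 40. At Q = 40 the demand price is (106 - 40)/5 = 13.2 and the supply price is (24 + 40)/8 = 8.
Deadweight loss = ½ · (13.2 - 8) · (56 - 40) = ½ · 5.2 · 16 = 41.6.

41.6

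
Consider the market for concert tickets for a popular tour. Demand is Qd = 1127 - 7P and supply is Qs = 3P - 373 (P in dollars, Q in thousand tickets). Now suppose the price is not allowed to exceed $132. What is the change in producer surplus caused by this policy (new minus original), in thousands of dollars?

-900

Setting quantity demanded equal to quantity supplied, 1127 - 7P = 3P - 373, gives P* = 150 and Q* = 77.
Since 132 < 150, the ceiling is binding.
At P = 132: Qd = 1127 - 7·132 = 203 and Qs = 3·132 - 373 = 23.
Producer surplus without the control is ½ · (150 - 373/3) · 77 = 5929/6.
With the ceiling, producers sell 23 units at 132, so PS = ½ · (132 - 373/3) · 23 = 529/6.
Change in producer surplus = 529/6 - 5929/6 = -900.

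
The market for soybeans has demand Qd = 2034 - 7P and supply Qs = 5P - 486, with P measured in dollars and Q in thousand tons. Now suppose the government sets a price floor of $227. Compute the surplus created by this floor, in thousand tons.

Without the control the market clears where 2034 - 7P = 5P - 486, i.e. P* = 210 and Q* = 564.
Since 227 > 210, the floor is binding.
At P = 227: Qd = 2034 - 7·227 = 445 and Qs = 5·227 - 486 = 649.
Surplus = Qs - Qd = 649 - 445 = 204.

204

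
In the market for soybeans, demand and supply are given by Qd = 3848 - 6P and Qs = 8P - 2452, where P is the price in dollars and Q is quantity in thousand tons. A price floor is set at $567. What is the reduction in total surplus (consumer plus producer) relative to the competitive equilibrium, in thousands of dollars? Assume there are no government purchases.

Without the control the market clears where 3848 - 6P = 8P - 2452, i.e. P* = 450 and Q* = 1148.
Since 567 > 450, the floor is binding.
At P = 567: Qd = 3848 - 6·567 = 446 and Qs = 8·567 - 2452 = 2084.
Quantity traded falls to 446. At Q = 446 the demand price is (3848 - 446)/6 = 567 and the supply price is (2452 + 446)/8 = 362.25.
Deadweight loss = ½ · (567 - 362.25) · (1148 - 446) = ½ · 204.75 · 702 = 71867.25.

71867.25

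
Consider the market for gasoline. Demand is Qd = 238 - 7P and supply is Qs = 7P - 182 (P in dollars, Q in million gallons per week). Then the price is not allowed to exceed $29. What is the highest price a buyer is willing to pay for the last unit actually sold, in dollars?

Without the control the market clears where 238 - 7P = 7P - 182, i.e. P* = 30 and Q* = 28.
Because the ceiling (29) lies below the market-clearing price, it is binding.
At P = 29: Qd = 238 - 7·29 = 35 and Qs = 7·29 - 182 = 21.
Only 21 units reach the market. On the demand curve, the marginal buyer's willingness to pay at Q = 21 is (238 - 21)/7 = 31.

31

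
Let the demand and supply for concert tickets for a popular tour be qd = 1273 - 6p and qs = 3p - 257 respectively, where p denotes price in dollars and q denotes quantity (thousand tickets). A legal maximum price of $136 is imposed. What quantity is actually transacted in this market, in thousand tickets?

151

Without the control the market clears where 1273 - 6p = 3p - 257, i.e. p* = 170 and q* = 253.
The ceiling of 136 is below the equilibrium price 170, so it binds.
At p = 136: qd = 1273 - 6·136 = 457 and qs = 3·136 - 257 = 151.
The quantity actually transacted is the short side, supply: 151.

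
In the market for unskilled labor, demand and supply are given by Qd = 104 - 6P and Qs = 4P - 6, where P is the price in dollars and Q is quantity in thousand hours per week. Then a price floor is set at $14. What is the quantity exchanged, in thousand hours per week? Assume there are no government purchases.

Equilibrium: 104 - 6P = 4P - 6, so 110 = 10P and P* = 11, Q* = 38.
Since 14 > 11, the floor is binding.
At P = 14: Qd = 104 - 6·14 = 20 and Qs = 4·14 - 6 = 50.
The quantity actually transacted is the short side, demand: 20.

20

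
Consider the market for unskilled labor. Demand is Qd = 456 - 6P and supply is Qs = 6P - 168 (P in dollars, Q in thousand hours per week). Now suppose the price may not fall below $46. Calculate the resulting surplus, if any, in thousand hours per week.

Setting quantity demanded equal to quantity supplied, 456 - 6P = 6P - 168, gives P* = 52 and Q* = 144.
Since 46 is below P* = 52, the floor does not bind and the free-market outcome prevails.
Since the control does not bind, there is no surplus.

0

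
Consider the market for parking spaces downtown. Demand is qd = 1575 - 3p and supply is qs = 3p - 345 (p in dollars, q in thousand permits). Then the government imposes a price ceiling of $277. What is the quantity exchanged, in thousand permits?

Equilibrium: 1575 - 3p = 3p - 345, so 1920 = 6p and p* = 320, q* = 615.
Because the ceiling (277) lies below the market-clearing price, it is binding.
At p = 277: qd = 1575 - 3·277 = 744 and qs = 3·277 - 345 = 486.
The quantity actually transacted is the short side, supply: 486.

486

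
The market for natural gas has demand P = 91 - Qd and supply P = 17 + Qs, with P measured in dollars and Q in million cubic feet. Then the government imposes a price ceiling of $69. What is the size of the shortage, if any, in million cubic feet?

0

Rearranging demand gives Qd = 91 - P; rearranging supply gives Qs = P - 17. In a free market, 91 - P = P - 17 gives the equilibrium P* = 54, Q* = 37.
Since 69 is above P* = 54, the ceiling does not bind and the free-market outcome prevails.
Since the control does not bind, there is no shortage.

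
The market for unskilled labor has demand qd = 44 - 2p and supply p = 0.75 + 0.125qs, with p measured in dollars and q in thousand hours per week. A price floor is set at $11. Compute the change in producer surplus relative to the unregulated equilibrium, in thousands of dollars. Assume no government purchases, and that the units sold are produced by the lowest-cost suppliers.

Rearranging supply gives qs = 8p - 6. In a free market, 44 - 2p = 8p - 6 gives the equilibrium p* = 5, q* = 34.
Since 11 > 5, the floor is binding.
At p = 11: qd = 44 - 2·11 = 22 and qs = 8·11 - 6 = 82.
Producer surplus without the control is ½ · (5 - 0.75) · 34 = 72.25.
With the floor, 22 units are sold at 11. The supply price at q = 22 is 3.5, so PS = ½ · [(11 - 0.75) + (11 - 3.5)] · 22 = 195.25.
Change in producer surplus = 195.25 - 72.25 = 123.

123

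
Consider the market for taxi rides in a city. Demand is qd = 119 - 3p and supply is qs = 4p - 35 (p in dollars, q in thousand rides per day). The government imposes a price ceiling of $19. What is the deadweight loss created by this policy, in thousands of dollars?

42

Without the control the market clears where 119 - 3p = 4p - 35, i.e. p* = 22 and q* = 53.
Since 19 < 22, the ceiling is binding.
At p = 19: qd = 119 - 3·19 = 62 and qs = 4·19 - 35 = 41.
Quantity traded falls to 41. At q = 41 the demand price is (119 - 41)/3 = 26 and the supply price is (35 + 41)/4 = 19.
Deadweight loss = ½ · (26 - 19) · (53 - 41) = ½ · 7 · 12 = 42.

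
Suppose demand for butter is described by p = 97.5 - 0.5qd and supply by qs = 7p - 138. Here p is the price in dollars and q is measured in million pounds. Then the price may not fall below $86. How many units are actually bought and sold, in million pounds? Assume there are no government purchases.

Rearranging demand gives qd = 195 - 2p. Setting quantity demanded equal to quantity supplied, 195 - 2p = 7p - 138, gives p* = 37 and q* = 121.
The floor of 86 is above the equilibrium price 37, so it binds.
At p = 86: qd = 195 - 2·86 = 23 and qs = 7·86 - 138 = 464.
The quantity actually transacted is the short side, demand: 23.

23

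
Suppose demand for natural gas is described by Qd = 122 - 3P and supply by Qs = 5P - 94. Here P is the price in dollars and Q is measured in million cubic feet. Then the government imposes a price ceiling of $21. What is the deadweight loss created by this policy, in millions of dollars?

In a free market, 122 - 3P = 5P - 94 gives the equilibrium P* = 27, Q* = 41.
The ceiling of 21 is below the equilibrium price 27, so it binds.
At P = 21: Qd = 122 - 3·21 = 59 and Qs = 5·21 - 94 = 11.
Quantity traded falls to 11. At Q = 11 the demand price is (122 - 11)/3 = 37 and the supply price is (94 + 11)/5 = 21.
Deadweight loss = ½ · (37 - 21) · (41 - 11) = ½ · 16 · 30 = 240.

240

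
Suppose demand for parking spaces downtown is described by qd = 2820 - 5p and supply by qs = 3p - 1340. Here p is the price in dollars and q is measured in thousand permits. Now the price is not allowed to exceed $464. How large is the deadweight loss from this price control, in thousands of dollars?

Equilibrium: 2820 - 5p = 3p - 1340, so 4160 = 8p and p* = 520, q* = 220.
The ceiling of 464 is below the equilibrium price 520, so it binds.
At p = 464: qd = 2820 - 5·464 = 500 and qs = 3·464 - 1340 = 52.
Quantity traded falls to 52. At q = 52 the demand price is (2820 - 52)/5 = 553.6 and the supply price is (1340 + 52)/3 = 464.
Deadweight loss = ½ · (553.6 - 464) · (220 - 52) = ½ · 89.6 · 168 = 7526.4.

7526.4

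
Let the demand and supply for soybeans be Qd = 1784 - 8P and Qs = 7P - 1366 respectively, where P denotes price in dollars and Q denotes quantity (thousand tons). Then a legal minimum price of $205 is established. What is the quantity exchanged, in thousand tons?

Without the control the market clears where 1784 - 8P = 7P - 1366, i.e. P* = 210 and Q* = 104.
Since 205 is below P* = 210, the floor does not bind and the free-market outcome prevails.

104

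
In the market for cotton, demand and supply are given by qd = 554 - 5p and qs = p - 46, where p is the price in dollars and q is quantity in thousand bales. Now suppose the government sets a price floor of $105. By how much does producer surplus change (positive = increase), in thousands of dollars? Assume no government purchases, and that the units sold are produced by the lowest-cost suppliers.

Without the control the market clears where 554 - 5p = p - 46, i.e. p* = 100 and q* = 54.
The floor of 105 is above the equilibrium price 100, so it binds.
At p = 105: qd = 554 - 5·105 = 29 and qs = 105 - 46 = 59.
Producer surplus without the control is ½ · (100 - 46) · 54 = 1458.
With the floor, 29 units are sold at 105. The supply price at q = 29 is 75, so PS = ½ · [(105 - 46) + (105 - 75)] · 29 = 1290.5.
Change in producer surplus = 1290.5 - 1458 = -167.5.

-167.5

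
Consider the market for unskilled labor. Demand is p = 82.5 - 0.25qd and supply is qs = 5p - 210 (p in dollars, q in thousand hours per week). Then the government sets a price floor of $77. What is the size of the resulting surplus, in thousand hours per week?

Rearranging demand gives qd = 330 - 4p. Equilibrium: 330 - 4p = 5p - 210, so 540 = 9p and p* = 60, q* = 90.
The floor of 77 is above the equilibrium price 60, so it binds.
At p = 77: qd = 330 - 4·77 = 22 and qs = 5·77 - 210 = 175.
Surplus = qs - qd = 175 - 22 = 153.

153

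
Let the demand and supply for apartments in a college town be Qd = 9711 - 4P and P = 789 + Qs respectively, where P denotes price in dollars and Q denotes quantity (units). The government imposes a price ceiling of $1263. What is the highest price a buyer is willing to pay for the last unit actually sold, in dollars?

Rearranging supply gives Qs = P - 789. Without the control the market clears where 9711 - 4P = P - 789, i.e. P* = 2100 and Q* = 1311.
Because the ceiling (1263) lies below the market-clearing price, it is binding.
At P = 1263: Qd = 9711 - 4·1263 = 4659 and Qs = 1263 - 789 = 474.
Only 474 units reach the market. On the demand curve, the marginal buyer's willingness to pay at Q = 474 is (9711 - 474)/4 = 2309.25.

2309.25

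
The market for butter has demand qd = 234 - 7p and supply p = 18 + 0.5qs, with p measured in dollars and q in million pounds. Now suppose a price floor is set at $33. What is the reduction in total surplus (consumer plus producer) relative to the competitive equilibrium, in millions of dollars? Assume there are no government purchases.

141.75

Rearranging supply gives qs = 2p - 36. In a free market, 234 - 7p = 2p - 36 gives the equilibrium p* = 30, q* = 24.
Because the floor (33) lies above the market-clearing price, it is binding.
At p = 33: qd = 234 - 7·33 = 3 and qs = 2·33 - 36 = 30.
Quantity traded falls to 3. At q = 3 the demand price is (234 - 3)/7 = 33 and the supply price is (36 + 3)/2 = 19.5.
Deadweight loss = ½ · (33 - 19.5) · (24 - 3) = ½ · 13.5 · 21 = 141.75.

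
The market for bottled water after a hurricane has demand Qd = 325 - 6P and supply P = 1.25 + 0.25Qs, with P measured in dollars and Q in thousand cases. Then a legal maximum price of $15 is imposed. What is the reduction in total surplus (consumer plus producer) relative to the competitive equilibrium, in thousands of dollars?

1080

Rearranging supply gives Qs = 4P - 5. Setting quantity demanded equal to quantity supplied, 325 - 6P = 4P - 5, gives P* = 33 and Q* = 127.
Since 15 < 33, the ceiling is binding.
At P = 15: Qd = 325 - 6·15 = 235 and Qs = 4·15 - 5 = 55.
Quantity traded falls to 55. At Q = 55 the demand price is (325 - 55)/6 = 45 and the supply price is (5 + 55)/4 = 15.
Deadweight loss = ½ · (45 - 15) · (127 - 55) = ½ · 30 · 72 = 1080.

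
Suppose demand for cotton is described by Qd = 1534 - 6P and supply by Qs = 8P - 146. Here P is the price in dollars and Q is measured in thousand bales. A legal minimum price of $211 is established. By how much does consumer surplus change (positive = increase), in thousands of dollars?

-49231

In a free market, 1534 - 6P = 8P - 146 gives the equilibrium P* = 120, Q* = 814.
Since 211 > 120, the floor is binding.
At P = 211: Qd = 1534 - 6·211 = 268 and Qs = 8·211 - 146 = 1542.
Consumer surplus without the control is ½ · (767/3 - 120) · 814 = 165649/3.
With the floor, consumers buy 268 units at 211, so CS = ½ · (767/3 - 211) · 268 = 17956/3.
Change in consumer surplus = 17956/3 - 165649/3 = -49231.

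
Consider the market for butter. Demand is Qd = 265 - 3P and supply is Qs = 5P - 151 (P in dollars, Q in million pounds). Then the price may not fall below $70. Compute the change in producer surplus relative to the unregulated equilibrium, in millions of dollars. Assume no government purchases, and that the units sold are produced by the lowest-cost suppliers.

Setting quantity demanded equal to quantity supplied, 265 - 3P = 5P - 151, gives P* = 52 and Q* = 109.
The floor of 70 is above the equilibrium price 52, so it binds.
At P = 70: Qd = 265 - 3·70 = 55 and Qs = 5·70 - 151 = 199.
Producer surplus without the control is ½ · (52 - 30.2) · 109 = 1188.1.
With the floor, 55 units are sold at 70. The supply price at Q = 55 is 41.2, so PS = ½ · [(70 - 30.2) + (70 - 41.2)] · 55 = 1886.5.
Change in producer surplus = 1886.5 - 1188.1 = 698.4.

698.4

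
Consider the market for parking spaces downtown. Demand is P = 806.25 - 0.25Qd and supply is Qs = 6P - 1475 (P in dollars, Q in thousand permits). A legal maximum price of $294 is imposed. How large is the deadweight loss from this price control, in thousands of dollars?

232320

Rearranging demand gives Qd = 3225 - 4P. In a free market, 3225 - 4P = 6P - 1475 gives the equilibrium P* = 470, Q* = 1345.
Since 294 < 470, the ceiling is binding.
At P = 294: Qd = 3225 - 4·294 = 2049 and Qs = 6·294 - 1475 = 289.
Quantity traded falls to 289. At Q = 289 the demand price is (3225 - 289)/4 = 734 and the supply price is (1475 + 289)/6 = 294.
Deadweight loss = ½ · (734 - 294) · (1345 - 289) = ½ · 440 · 1056 = 232320.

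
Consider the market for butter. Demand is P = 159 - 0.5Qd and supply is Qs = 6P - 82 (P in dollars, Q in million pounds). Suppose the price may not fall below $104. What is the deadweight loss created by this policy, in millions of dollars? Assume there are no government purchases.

3888

Rearranging demand gives Qd = 318 - 2P. Without the control the market clears where 318 - 2P = 6P - 82, i.e. P* = 50 and Q* = 218.
Since 104 > 50, the floor is binding.
At P = 104: Qd = 318 - 2·104 = 110 and Qs = 6·104 - 82 = 542.
Quantity traded falls to 110. At Q = 110 the demand price is (318 - 110)/2 = 104 and the supply price is (82 + 110)/6 = 32.
Deadweight loss = ½ · (104 - 32) · (218 - 110) = ½ · 72 · 108 = 3888.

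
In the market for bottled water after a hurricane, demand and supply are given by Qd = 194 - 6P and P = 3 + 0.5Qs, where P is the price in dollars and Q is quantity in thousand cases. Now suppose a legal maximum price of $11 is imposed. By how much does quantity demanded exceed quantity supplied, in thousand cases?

112

Rearranging supply gives Qs = 2P - 6. Setting quantity demanded equal to quantity supplied, 194 - 6P = 2P - 6, gives P* = 25 and Q* = 44.
Since 11 < 25, the ceiling is binding.
At P = 11: Qd = 194 - 6·11 = 128 and Qs = 2·11 - 6 = 16.
Shortage = Qd - Qs = 128 - 16 = 112.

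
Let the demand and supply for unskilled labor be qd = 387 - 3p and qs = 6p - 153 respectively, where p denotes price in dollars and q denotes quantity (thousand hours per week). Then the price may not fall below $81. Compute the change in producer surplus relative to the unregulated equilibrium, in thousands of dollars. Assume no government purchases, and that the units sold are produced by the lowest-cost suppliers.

Without the control the market clears where 387 - 3p = 6p - 153, i.e. p* = 60 and q* = 207.
The floor of 81 is above the equilibrium price 60, so it binds.
At p = 81: qd = 387 - 3·81 = 144 and qs = 6·81 - 153 = 333.
Producer surplus without the control is ½ · (60 - 25.5) · 207 = 3570.75.
With the floor, 144 units are sold at 81. The supply price at q = 144 is 49.5, so PS = ½ · [(81 - 25.5) + (81 - 49.5)] · 144 = 6264.
Change in producer surplus = 6264 - 3570.75 = 2693.25.

2693.25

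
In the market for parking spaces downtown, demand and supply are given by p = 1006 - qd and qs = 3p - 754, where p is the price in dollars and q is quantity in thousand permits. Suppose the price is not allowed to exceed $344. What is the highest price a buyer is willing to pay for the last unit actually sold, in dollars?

728

Rearranging demand gives qd = 1006 - p. In a free market, 1006 - p = 3p - 754 gives the equilibrium p* = 440, q* = 566.
Because the ceiling (344) lies below the market-clearing price, it is binding.
At p = 344: qd = 1006 - 344 = 662 and qs = 3·344 - 754 = 278.
Only 278 units reach the market. On the demand curve, the marginal buyer's willingness to pay at q = 278 is (1006 - 278) = 728.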